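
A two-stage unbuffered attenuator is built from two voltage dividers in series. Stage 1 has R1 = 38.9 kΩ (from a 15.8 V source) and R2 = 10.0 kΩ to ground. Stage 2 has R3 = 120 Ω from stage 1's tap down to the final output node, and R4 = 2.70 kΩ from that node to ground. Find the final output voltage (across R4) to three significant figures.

Stage 2 presents R3+R4 = 2820 Ω as a load on stage 1's tap.
Stage 1's lower leg becomes R2‖(R3+R4) = 2200 Ω, so V_mid = 15.8 × 2200/41100 = 0.8456 V.
Stage 2 is itself unloaded: V_out = V_mid × R4/(R3+R4) = 0.8456 × 2700/2820 = 0.810 V.

V_out ≈ 0.810 V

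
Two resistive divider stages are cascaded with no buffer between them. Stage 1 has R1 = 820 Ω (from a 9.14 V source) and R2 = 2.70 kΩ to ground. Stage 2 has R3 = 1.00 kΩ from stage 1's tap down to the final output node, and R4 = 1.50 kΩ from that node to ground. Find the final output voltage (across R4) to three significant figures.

Stage 2 presents R3+R4 = 2500 Ω as a load on stage 1's tap.
Stage 1's lower leg becomes R2‖(R3+R4) = 1298 Ω, so V_mid = 9.14 × 1298/2118 = 5.602 V.
Stage 2 is itself unloaded: V_out = V_mid × R4/(R3+R4) = 5.602 × 1500/2500 = 3.36 V.

V_out ≈ 3.36 V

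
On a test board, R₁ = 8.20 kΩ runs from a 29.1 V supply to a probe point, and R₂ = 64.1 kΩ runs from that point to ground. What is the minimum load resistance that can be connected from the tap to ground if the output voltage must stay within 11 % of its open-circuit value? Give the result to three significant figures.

Output resistance R_th = R₁‖R₂ = (8.20 × 64.1)/72.30 = 7.270 kΩ.
The fractional drop is R_th/(R_th + R_L); requiring this ≤ 0.110 gives R_L ≥ R_th(1/0.110 − 1) = 7.270 × 8.091 = 58.8 kΩ.

R_L(min) ≈ 58.8 kΩ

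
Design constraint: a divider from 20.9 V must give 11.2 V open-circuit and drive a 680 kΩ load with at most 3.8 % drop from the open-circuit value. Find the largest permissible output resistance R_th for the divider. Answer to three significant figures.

Loading drop = R_th/(R_th + R_L) ≤ 0.0380, so R_th ≤ R_L · ε/(1−ε) = 680 kΩ × 0.0380/0.9620 = 26.9 kΩ.
(Any R1, R2 with R2/(R1+R2) = 0.536 and R1‖R2 ≤ 26.9 kΩ will meet the spec.)

R_th ≤ 26.9 kΩ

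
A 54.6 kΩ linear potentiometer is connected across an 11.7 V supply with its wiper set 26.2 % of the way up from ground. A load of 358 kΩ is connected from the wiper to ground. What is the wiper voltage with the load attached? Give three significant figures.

V ≈ 2.98 V

The wiper splits the pot into (1−α)R = 40.29 kΩ above and αR = 14.31 kΩ below.
Lower section ‖ load = 13.76 kΩ.
V_wiper = 11.7 × 13.76/(40.29 + 13.76) = 2.98 V.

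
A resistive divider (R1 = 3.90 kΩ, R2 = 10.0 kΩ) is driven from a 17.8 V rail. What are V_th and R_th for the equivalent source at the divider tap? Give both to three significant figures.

V_th is the open-circuit tap voltage: 17.8 × 10.0/(3.90 + 10.0) = 12.8 V.
With the supply zeroed, R1 and R2 appear in parallel from the tap: R_th = R1‖R2 = (3.90 × 10.0)/13.90 = 2.81 kΩ.

V_th = 12.8 V, R_th = 2.81 kΩ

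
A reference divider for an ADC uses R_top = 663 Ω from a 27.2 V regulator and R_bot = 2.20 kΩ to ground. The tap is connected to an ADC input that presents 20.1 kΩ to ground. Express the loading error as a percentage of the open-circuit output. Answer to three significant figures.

The divider's output (Thévenin) resistance is R_top‖R_bot = 509.5 Ω.
Fractional drop under load = R_th/(R_th + R_L) = 509.5 / (509.5 + 20100) = 0.02472.
So the output falls by 2.47 %.

2.47 %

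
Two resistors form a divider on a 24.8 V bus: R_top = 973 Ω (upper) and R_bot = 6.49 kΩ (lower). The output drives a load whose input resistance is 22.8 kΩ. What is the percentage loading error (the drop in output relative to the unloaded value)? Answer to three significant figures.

3.58 %

The divider's output (Thévenin) resistance is R_top‖R_bot = 846.1 Ω.
Fractional drop under load = R_th/(R_th + R_L) = 846.1 / (846.1 + 22800) = 0.03578.
So the output falls by 3.58 %.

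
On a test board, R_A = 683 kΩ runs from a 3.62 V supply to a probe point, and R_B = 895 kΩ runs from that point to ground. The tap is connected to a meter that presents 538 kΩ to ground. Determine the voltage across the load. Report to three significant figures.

The load sits in parallel with R_B: R_B‖R_L = (895 × 538) / (895 + 538) = 336.0 kΩ.
V_out = 3.62 × 336.0 / (683 + 336.0) = 3.62 × 336.0/1019 = 1.19 V.
(Unloaded it would have been 2.05 V.)

V_out ≈ 1.19 V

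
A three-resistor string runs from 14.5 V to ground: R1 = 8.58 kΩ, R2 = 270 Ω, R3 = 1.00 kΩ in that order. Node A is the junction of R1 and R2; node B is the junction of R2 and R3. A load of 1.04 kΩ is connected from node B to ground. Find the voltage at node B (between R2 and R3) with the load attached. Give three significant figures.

V ≈ 0.790 V

At node B, R3 is in parallel with the load: R3‖R_L = 509.8 Ω.
Below node A the resistance is R2 + (R3‖R_L) = 779.8 Ω, so V_A = 14.5 × 779.8/9360 = 1.208 V.
Then V_B = V_A × (R3‖R_L)/(R2 + R3‖R_L) = 1.208 × 509.8/779.8 = 0.790 V.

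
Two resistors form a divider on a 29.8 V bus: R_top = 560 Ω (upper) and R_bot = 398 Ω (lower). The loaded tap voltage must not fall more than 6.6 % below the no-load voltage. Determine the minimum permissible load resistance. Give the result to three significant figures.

R_L(min) ≈ 3.29 kΩ

Output resistance R_th = R_top‖R_bot = (560 × 398)/958.0 = 232.7 Ω.
The fractional drop is R_th/(R_th + R_L); requiring this ≤ 0.0660 gives R_L ≥ R_th(1/0.0660 − 1) = 232.7 × 14.15 = 3.29 kΩ.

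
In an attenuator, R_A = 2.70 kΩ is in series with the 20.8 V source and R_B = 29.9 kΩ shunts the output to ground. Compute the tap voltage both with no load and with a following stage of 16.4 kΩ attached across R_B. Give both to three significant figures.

Open-circuit: V = 20.8 × 29.9/(2.70 + 29.9) = 19.1 V.
With the load, R_B becomes R_B‖R_L = 10.59 kΩ, so V = 20.8 × 10.59/13.29 = 16.6 V.

Unloaded: 19.1 V; loaded: 16.6 V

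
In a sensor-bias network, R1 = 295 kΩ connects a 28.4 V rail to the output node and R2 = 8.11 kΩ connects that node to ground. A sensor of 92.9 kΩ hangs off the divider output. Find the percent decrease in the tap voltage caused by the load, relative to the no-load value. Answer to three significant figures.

The divider's output (Thévenin) resistance is R1‖R2 = 7.893 kΩ.
Fractional drop under load = R_th/(R_th + R_L) = 7.893 / (7.893 + 92.9) = 0.07831.
So the output falls by 7.83 %.

7.83 %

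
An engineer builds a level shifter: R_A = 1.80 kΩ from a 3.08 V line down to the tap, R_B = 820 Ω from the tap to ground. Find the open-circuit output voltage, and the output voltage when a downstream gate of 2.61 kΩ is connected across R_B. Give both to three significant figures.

Unloaded: 0.964 V; loaded: 0.793 V

Open-circuit: V = 3.08 × 820/(1800 + 820) = 0.964 V.
With the load, R_B becomes R_B‖R_L = 624.0 Ω, so V = 3.08 × 624.0/2424 = 0.793 V.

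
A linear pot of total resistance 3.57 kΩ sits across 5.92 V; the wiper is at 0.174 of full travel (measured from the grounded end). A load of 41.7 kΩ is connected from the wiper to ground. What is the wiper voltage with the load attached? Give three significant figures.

The wiper splits the pot into (1−α)R = 2949 Ω above and αR = 621.2 Ω below.
Lower section ‖ load = 612.1 Ω.
V_wiper = 5.92 × 612.1/(2949 + 612.1) = 1.02 V.

V ≈ 1.02 V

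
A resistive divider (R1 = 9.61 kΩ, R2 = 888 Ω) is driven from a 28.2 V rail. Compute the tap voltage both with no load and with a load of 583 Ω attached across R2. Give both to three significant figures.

Unloaded: 2.39 V; loaded: 0.996 V

Open-circuit: V = 28.2 × 888/(9610 + 888) = 2.39 V.
With the load, R2 becomes R2‖R_L = 351.9 Ω, so V = 28.2 × 351.9/9962 = 0.996 V.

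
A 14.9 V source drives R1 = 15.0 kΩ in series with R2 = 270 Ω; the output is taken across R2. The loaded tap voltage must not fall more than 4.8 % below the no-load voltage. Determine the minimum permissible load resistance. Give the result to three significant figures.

R_L(min) ≈ 5.26 kΩ

Output resistance R_th = R1‖R2 = (15000 × 270)/15270 = 265.2 Ω.
The fractional drop is R_th/(R_th + R_L); requiring this ≤ 0.0480 gives R_L ≥ R_th(1/0.0480 − 1) = 265.2 × 19.83 = 5.26 kΩ.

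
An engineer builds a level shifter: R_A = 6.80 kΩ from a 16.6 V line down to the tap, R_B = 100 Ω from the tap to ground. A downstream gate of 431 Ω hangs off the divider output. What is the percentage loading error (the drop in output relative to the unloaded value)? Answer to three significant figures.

Unloaded V = 16.6 × 100/6900 = 0.2406 V.
Loaded: R_B‖R_L = 81.17 Ω, giving V = 16.6 × 81.17/6881 = 0.1958 V.
Drop = (0.2406 − 0.1958) / 0.2406 = 18.6 %.

18.6 %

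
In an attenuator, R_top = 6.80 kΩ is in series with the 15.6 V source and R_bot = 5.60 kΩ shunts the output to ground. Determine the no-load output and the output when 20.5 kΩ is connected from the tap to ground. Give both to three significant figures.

Open-circuit: V = 15.6 × 5.60/(6.80 + 5.60) = 7.05 V.
With the load, R_bot becomes R_bot‖R_L = 4.398 kΩ, so V = 15.6 × 4.398/11.20 = 6.13 V.

Unloaded: 7.05 V; loaded: 6.13 V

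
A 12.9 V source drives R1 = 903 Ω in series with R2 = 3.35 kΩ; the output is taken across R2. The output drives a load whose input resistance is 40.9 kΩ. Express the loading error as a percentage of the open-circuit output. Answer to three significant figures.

1.71 %

The divider's output (Thévenin) resistance is R1‖R2 = 711.3 Ω.
Fractional drop under load = R_th/(R_th + R_L) = 711.3 / (711.3 + 40900) = 0.01709.
So the output falls by 1.71 %.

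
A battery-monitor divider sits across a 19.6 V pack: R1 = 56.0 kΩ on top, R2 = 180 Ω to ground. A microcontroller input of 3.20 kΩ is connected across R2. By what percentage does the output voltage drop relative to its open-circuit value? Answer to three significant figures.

5.31 %

The divider's output (Thévenin) resistance is R1‖R2 = 179.4 Ω.
Fractional drop under load = R_th/(R_th + R_L) = 179.4 / (179.4 + 3200) = 0.05309.
So the output falls by 5.31 %.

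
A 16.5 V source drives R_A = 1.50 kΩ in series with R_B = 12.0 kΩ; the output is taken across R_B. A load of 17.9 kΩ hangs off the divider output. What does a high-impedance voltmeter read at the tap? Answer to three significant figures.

The load sits in parallel with R_B: R_B‖R_L = (12.0 × 17.9) / (12.0 + 17.9) = 7.184 kΩ.
V_out = 16.5 × 7.184 / (1.50 + 7.184) = 16.5 × 7.184/8.684 = 13.6 V.
(Unloaded it would have been 14.7 V.)

V_out ≈ 13.6 V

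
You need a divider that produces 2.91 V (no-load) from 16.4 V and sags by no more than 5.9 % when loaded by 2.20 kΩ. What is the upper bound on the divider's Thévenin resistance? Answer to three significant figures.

Loading drop = R_th/(R_th + R_L) ≤ 0.0590, so R_th ≤ R_L · ε/(1−ε) = 2.20 kΩ × 0.0590/0.9410 = 138 Ω.
(Any R1, R2 with R2/(R1+R2) = 0.177 and R1‖R2 ≤ 138 Ω will meet the spec.)

R_th ≤ 138 Ω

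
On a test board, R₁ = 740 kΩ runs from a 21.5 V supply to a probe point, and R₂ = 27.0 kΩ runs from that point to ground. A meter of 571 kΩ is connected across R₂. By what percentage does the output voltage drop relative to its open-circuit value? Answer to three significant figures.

The divider's output (Thévenin) resistance is R₁‖R₂ = 26.05 kΩ.
Fractional drop under load = R_th/(R_th + R_L) = 26.05 / (26.05 + 571) = 0.04363.
So the output falls by 4.36 %.

4.36 %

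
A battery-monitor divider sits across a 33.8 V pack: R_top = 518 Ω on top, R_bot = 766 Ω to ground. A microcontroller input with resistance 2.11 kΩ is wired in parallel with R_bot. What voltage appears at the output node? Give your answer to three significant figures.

V_out ≈ 17.6 V

The load sits in parallel with R_bot: R_bot‖R_L = (766 × 2110) / (766 + 2110) = 562.0 Ω.
V_out = 33.8 × 562.0 / (518 + 562.0) = 33.8 × 562.0/1080 = 17.6 V.
(Unloaded it would have been 20.2 V.)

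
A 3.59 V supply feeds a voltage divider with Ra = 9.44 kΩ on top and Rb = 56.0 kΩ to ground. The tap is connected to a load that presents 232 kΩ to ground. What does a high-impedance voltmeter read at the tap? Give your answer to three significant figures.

V_out ≈ 2.97 V

The load sits in parallel with Rb: Rb‖R_L = (56.0 × 232) / (56.0 + 232) = 45.11 kΩ.
V_out = 3.59 × 45.11 / (9.44 + 45.11) = 3.59 × 45.11/54.55 = 2.97 V.
(Unloaded it would have been 3.07 V.)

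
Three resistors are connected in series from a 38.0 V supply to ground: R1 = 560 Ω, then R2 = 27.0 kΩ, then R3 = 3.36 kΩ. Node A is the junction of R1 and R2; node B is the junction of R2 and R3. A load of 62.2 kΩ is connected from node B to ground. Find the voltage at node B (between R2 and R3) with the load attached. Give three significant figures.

V ≈ 3.94 V

At node B, R3 is in parallel with the load: R3‖R_L = 3188 Ω.
Below node A the resistance is R2 + (R3‖R_L) = 30190 Ω, so V_A = 38.0 × 30190/30750 = 37.31 V.
Then V_B = V_A × (R3‖R_L)/(R2 + R3‖R_L) = 37.31 × 3188/30190 = 3.94 V.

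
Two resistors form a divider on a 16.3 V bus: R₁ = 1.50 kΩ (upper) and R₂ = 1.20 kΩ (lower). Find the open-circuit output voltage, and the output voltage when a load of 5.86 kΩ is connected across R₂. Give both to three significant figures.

Unloaded: 7.24 V; loaded: 6.50 V

Open-circuit: V = 16.3 × 1.20/(1.50 + 1.20) = 7.24 V.
With the load, R₂ becomes R₂‖R_L = 0.9960 kΩ, so V = 16.3 × 0.9960/2.496 = 6.50 V.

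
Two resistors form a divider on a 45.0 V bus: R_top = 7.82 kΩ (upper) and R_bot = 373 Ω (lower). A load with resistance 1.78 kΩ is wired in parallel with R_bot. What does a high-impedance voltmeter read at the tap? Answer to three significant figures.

The load sits in parallel with R_bot: R_bot‖R_L = (373 × 1780) / (373 + 1780) = 308.4 Ω.
V_out = 45.0 × 308.4 / (7820 + 308.4) = 45.0 × 308.4/8128 = 1.71 V.

V_out ≈ 1.71 V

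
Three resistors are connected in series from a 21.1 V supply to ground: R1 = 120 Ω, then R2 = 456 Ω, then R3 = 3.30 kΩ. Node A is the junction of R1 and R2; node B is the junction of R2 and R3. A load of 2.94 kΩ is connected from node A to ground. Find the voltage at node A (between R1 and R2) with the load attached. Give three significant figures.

Below node A the series string R2+R3 = 3756 Ω sits in parallel with the 2940 Ω load: 1649 Ω.
V_A = 21.1 × 1649/(120 + 1649) = 19.7 V.

V ≈ 19.7 V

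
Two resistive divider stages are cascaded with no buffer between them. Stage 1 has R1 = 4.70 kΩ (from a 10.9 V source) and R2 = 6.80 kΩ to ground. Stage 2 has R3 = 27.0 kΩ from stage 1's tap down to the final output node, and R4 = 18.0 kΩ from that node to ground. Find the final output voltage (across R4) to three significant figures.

V_out ≈ 2.43 V

Stage 2 presents R3+R4 = 45.00 kΩ as a load on stage 1's tap.
Stage 1's lower leg becomes R2‖(R3+R4) = 5.907 kΩ, so V_mid = 10.9 × 5.907/10.61 = 6.070 V.
Stage 2 is itself unloaded: V_out = V_mid × R4/(R3+R4) = 6.070 × 18.0/45.00 = 2.43 V.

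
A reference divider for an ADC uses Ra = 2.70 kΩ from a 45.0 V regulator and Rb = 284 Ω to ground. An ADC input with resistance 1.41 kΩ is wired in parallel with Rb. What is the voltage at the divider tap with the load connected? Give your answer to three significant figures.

The load sits in parallel with Rb: Rb‖R_L = (284 × 1410) / (284 + 1410) = 236.4 Ω.
V_out = 45.0 × 236.4 / (2700 + 236.4) = 45.0 × 236.4/2936 = 3.62 V.

V_out ≈ 3.62 V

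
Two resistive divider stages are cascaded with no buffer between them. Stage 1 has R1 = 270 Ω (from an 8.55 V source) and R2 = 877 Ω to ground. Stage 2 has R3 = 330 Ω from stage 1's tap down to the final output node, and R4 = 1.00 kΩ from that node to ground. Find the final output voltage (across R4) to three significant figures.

V_out ≈ 4.25 V

Stage 2 presents R3+R4 = 1330 Ω as a load on stage 1's tap.
Stage 1's lower leg becomes R2‖(R3+R4) = 528.5 Ω, so V_mid = 8.55 × 528.5/798.5 = 5.659 V.
Stage 2 is itself unloaded: V_out = V_mid × R4/(R3+R4) = 5.659 × 1000/1330 = 4.25 V.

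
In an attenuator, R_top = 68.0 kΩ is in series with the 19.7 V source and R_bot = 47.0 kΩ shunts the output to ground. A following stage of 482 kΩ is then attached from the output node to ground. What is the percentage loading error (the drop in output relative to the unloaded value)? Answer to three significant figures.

5.45 %

The divider's output (Thévenin) resistance is R_top‖R_bot = 27.79 kΩ.
Fractional drop under load = R_th/(R_th + R_L) = 27.79 / (27.79 + 482) = 0.05452.
So the output falls by 5.45 %.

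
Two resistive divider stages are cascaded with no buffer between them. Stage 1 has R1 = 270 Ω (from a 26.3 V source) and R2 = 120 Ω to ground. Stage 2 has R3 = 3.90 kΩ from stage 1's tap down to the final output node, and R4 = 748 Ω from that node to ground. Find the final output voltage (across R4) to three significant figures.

V_out ≈ 1.28 V

Stage 2 presents R3+R4 = 4648 Ω as a load on stage 1's tap.
Stage 1's lower leg becomes R2‖(R3+R4) = 117.0 Ω, so V_mid = 26.3 × 117.0/387.0 = 7.950 V.
Stage 2 is itself unloaded: V_out = V_mid × R4/(R3+R4) = 7.950 × 748/4648 = 1.28 V.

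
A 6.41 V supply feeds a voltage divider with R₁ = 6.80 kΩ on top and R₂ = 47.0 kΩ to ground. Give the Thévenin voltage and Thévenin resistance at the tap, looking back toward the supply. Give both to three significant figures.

V_th = 5.60 V, R_th = 5.94 kΩ

V_th is the open-circuit tap voltage: 6.41 × 47.0/(6.80 + 47.0) = 5.60 V.
With the supply zeroed, R₁ and R₂ appear in parallel from the tap: R_th = R₁‖R₂ = (6.80 × 47.0)/53.80 = 5.94 kΩ.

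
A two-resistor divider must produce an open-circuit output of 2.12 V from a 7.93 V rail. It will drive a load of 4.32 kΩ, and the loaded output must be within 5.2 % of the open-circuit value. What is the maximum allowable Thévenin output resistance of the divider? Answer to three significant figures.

Loading drop = R_th/(R_th + R_L) ≤ 0.0520, so R_th ≤ R_L · ε/(1−ε) = 4.32 kΩ × 0.0520/0.9480 = 237 Ω.

R_th ≤ 237 Ω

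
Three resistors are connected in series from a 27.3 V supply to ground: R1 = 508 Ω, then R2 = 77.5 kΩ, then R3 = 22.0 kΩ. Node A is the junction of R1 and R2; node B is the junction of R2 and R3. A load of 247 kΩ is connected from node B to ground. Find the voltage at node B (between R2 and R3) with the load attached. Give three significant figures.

V ≈ 5.62 V

At node B, R3 is in parallel with the load: R3‖R_L = 20200 Ω.
Below node A the resistance is R2 + (R3‖R_L) = 97700 Ω, so V_A = 27.3 × 97700/98210 = 27.16 V.
Then V_B = V_A × (R3‖R_L)/(R2 + R3‖R_L) = 27.16 × 20200/97700 = 5.62 V.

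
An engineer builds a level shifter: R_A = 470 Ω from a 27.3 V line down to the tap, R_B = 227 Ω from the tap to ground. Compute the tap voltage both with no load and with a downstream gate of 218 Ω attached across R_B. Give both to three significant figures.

Unloaded: 8.89 V; loaded: 5.22 V

Open-circuit: V = 27.3 × 227/(470 + 227) = 8.89 V.
With the load, R_B becomes R_B‖R_L = 111.2 Ω, so V = 27.3 × 111.2/581.2 = 5.22 V.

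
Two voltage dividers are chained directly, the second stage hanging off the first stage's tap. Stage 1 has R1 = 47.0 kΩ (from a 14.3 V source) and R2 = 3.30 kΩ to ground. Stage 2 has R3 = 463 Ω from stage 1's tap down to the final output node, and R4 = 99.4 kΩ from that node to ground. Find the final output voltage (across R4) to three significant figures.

V_out ≈ 0.906 V

Stage 2 presents R3+R4 = 99860 Ω as a load on stage 1's tap.
Stage 1's lower leg becomes R2‖(R3+R4) = 3194 Ω, so V_mid = 14.3 × 3194/50190 = 0.9101 V.
Stage 2 is itself unloaded: V_out = V_mid × R4/(R3+R4) = 0.9101 × 99400/99860 = 0.906 V.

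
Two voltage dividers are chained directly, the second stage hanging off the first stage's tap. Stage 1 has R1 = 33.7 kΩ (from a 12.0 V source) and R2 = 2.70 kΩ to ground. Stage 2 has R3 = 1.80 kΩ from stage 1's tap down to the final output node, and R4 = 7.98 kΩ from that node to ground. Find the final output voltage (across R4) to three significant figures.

Stage 2 presents R3+R4 = 9.780 kΩ as a load on stage 1's tap.
Stage 1's lower leg becomes R2‖(R3+R4) = 2.116 kΩ, so V_mid = 12.0 × 2.116/35.82 = 0.7089 V.
Stage 2 is itself unloaded: V_out = V_mid × R4/(R3+R4) = 0.7089 × 7.98/9.780 = 0.578 V.

V_out ≈ 0.578 V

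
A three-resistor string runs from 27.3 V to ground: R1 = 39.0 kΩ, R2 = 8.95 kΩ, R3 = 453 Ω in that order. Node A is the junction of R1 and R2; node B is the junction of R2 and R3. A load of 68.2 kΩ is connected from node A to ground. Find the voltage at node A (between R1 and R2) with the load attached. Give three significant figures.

Below node A the series string R2+R3 = 9403 Ω sits in parallel with the 68200 Ω load: 8264 Ω.
V_A = 27.3 × 8264/(39000 + 8264) = 4.77 V.

V ≈ 4.77 V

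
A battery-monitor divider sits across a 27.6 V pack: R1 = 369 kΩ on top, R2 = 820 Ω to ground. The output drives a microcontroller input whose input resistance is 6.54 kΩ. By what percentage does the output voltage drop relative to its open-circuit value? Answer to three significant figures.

11.1 %

Unloaded V = 27.6 × 820/369800 = 0.061197 V.
Loaded: R2‖R_L = 728.6 Ω, giving V = 27.6 × 728.6/369700 = 0.054393 V.
Drop = (0.061197 − 0.054393) / 0.061197 = 11.1 %.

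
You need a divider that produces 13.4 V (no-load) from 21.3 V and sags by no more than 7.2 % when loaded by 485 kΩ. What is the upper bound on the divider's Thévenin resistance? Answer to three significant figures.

Loading drop = R_th/(R_th + R_L) ≤ 0.0720, so R_th ≤ R_L · ε/(1−ε) = 485 kΩ × 0.0720/0.9280 = 37.6 kΩ.
(Any R1, R2 with R2/(R1+R2) = 0.629 and R1‖R2 ≤ 37.6 kΩ will meet the spec.)

R_th ≤ 37.6 kΩ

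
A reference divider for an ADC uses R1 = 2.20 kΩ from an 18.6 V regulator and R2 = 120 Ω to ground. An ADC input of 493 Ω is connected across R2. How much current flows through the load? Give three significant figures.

R2‖R_L = 96.51 Ω; V_out = 18.6 × 96.51/2297 = 0.7817 V.
I_L = V_out / R_L = 0.7817 / 493 Ω = 1.59 mA.

I_L ≈ 1.59 mA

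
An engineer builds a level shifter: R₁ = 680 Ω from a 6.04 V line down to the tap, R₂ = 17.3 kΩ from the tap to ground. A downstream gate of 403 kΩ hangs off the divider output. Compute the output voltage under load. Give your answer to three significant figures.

The load sits in parallel with R₂: R₂‖R_L = (17300 × 403000) / (17300 + 403000) = 16590 Ω.
V_out = 6.04 × 16590 / (680 + 16590) = 6.04 × 16590/17270 = 5.80 V.

V_out ≈ 5.80 V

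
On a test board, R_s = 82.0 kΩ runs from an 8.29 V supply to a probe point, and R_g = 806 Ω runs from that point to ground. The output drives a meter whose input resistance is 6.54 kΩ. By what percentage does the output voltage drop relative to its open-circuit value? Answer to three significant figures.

10.9 %

Unloaded V = 8.29 × 806/82810 = 0.080691 V.
Loaded: R_g‖R_L = 717.6 Ω, giving V = 8.29 × 717.6/82720 = 0.071915 V.
Drop = (0.080691 − 0.071915) / 0.080691 = 10.9 %.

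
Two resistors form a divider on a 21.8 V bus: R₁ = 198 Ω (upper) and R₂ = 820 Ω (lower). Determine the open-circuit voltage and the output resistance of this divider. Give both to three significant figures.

V_th = 17.6 V, R_th = 159 Ω

V_th is the open-circuit tap voltage: 21.8 × 820/(198 + 820) = 17.6 V.
With the supply zeroed, R₁ and R₂ appear in parallel from the tap: R_th = R₁‖R₂ = (198 × 820)/1018 = 159 Ω.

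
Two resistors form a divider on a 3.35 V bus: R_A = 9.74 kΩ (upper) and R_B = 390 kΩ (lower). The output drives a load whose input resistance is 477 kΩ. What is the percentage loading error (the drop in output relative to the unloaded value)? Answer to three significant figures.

The divider's output (Thévenin) resistance is R_A‖R_B = 9.503 kΩ.
Fractional drop under load = R_th/(R_th + R_L) = 9.503 / (9.503 + 477) = 0.01953.
So the output falls by 1.95 %.

1.95 %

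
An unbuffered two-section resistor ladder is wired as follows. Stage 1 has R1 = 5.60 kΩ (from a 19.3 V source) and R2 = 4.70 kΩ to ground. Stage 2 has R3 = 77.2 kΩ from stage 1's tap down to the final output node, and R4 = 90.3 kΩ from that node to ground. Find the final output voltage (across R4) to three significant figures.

V_out ≈ 4.68 V

Stage 2 presents R3+R4 = 167.5 kΩ as a load on stage 1's tap.
Stage 1's lower leg becomes R2‖(R3+R4) = 4.572 kΩ, so V_mid = 19.3 × 4.572/10.17 = 8.674 V.
Stage 2 is itself unloaded: V_out = V_mid × R4/(R3+R4) = 8.674 × 90.3/167.5 = 4.68 V.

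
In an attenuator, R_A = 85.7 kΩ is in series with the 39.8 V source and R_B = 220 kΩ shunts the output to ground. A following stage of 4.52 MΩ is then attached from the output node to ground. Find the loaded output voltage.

V_out ≈ 28.3 V

The load sits in parallel with R_B: R_B‖R_L = (220 × 4520) / (220 + 4520) = 209.8 kΩ.
V_out = 39.8 × 209.8 / (85.7 + 209.8) = 39.8 × 209.8/295.5 = 28.3 V.
(Unloaded it would have been 28.6 V.)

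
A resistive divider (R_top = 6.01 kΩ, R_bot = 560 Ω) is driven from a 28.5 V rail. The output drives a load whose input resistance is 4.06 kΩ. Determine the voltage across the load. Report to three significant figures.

The load sits in parallel with R_bot: R_bot‖R_L = (560 × 4060) / (560 + 4060) = 492.1 Ω.
V_out = 28.5 × 492.1 / (6010 + 492.1) = 28.5 × 492.1/6502 = 2.16 V.
(Unloaded it would have been 2.43 V.)

V_out ≈ 2.16 V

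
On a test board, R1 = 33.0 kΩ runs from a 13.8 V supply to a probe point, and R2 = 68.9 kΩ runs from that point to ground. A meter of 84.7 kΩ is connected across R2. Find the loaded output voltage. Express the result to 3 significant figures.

The load sits in parallel with R2: R2‖R_L = (68.9 × 84.7) / (68.9 + 84.7) = 37.99 kΩ.
V_out = 13.8 × 37.99 / (33.0 + 37.99) = 13.8 × 37.99/70.99 = 7.39 V.

V_out ≈ 7.39 V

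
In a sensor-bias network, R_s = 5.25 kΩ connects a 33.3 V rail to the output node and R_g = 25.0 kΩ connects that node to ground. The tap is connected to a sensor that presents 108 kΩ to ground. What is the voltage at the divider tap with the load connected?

V_out ≈ 26.5 V

The load sits in parallel with R_g: R_g‖R_L = (25.0 × 108) / (25.0 + 108) = 20.30 kΩ.
V_out = 33.3 × 20.30 / (5.25 + 20.30) = 33.3 × 20.30/25.55 = 26.5 V.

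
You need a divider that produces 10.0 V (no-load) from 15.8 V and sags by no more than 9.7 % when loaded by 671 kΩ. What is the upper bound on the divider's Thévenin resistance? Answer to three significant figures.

Loading drop = R_th/(R_th + R_L) ≤ 0.0970, so R_th ≤ R_L · ε/(1−ε) = 671 kΩ × 0.0970/0.9030 = 72.1 kΩ.
(Any R1, R2 with R2/(R1+R2) = 0.633 and R1‖R2 ≤ 72.1 kΩ will meet the spec.)

R_th ≤ 72.1 kΩ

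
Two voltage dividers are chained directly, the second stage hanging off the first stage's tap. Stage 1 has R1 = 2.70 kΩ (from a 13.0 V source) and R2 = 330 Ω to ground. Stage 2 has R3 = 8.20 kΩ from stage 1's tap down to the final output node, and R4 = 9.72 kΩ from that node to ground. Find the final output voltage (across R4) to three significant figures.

V_out ≈ 0.756 V

Stage 2 presents R3+R4 = 17920 Ω as a load on stage 1's tap.
Stage 1's lower leg becomes R2‖(R3+R4) = 324.0 Ω, so V_mid = 13.0 × 324.0/3024 = 1.393 V.
Stage 2 is itself unloaded: V_out = V_mid × R4/(R3+R4) = 1.393 × 9720/17920 = 0.756 V.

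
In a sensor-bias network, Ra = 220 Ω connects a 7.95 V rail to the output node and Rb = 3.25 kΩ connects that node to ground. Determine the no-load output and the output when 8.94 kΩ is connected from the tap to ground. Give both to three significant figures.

Open-circuit: V = 7.95 × 3250/(220 + 3250) = 7.45 V.
With the load, Rb becomes Rb‖R_L = 2384 Ω, so V = 7.95 × 2384/2604 = 7.28 V.

Unloaded: 7.45 V; loaded: 7.28 V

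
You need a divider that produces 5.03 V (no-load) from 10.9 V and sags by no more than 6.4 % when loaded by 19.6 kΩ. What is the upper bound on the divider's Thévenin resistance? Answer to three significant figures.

R_th ≤ 1.34 kΩ

Loading drop = R_th/(R_th + R_L) ≤ 0.0640, so R_th ≤ R_L · ε/(1−ε) = 19.6 kΩ × 0.0640/0.9360 = 1.34 kΩ.
(Any R1, R2 with R2/(R1+R2) = 0.461 and R1‖R2 ≤ 1.34 kΩ will meet the spec.)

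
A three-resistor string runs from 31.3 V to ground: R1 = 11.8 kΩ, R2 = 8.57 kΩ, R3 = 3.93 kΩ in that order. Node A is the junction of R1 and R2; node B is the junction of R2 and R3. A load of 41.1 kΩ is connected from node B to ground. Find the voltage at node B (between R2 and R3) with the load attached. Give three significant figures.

V ≈ 4.69 V

At node B, R3 is in parallel with the load: R3‖R_L = 3.587 kΩ.
Below node A the resistance is R2 + (R3‖R_L) = 12.16 kΩ, so V_A = 31.3 × 12.16/23.96 = 15.88 V.
Then V_B = V_A × (R3‖R_L)/(R2 + R3‖R_L) = 15.88 × 3.587/12.16 = 4.69 V.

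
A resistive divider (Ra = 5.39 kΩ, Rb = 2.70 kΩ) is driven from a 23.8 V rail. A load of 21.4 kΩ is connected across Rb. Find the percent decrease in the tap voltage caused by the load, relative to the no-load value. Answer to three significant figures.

7.75 %

The divider's output (Thévenin) resistance is Ra‖Rb = 1.799 kΩ.
Fractional drop under load = R_th/(R_th + R_L) = 1.799 / (1.799 + 21.4) = 0.07754.
So the output falls by 7.75 %.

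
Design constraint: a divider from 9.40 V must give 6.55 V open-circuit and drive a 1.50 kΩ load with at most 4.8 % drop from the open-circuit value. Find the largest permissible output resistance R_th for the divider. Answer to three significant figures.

Loading drop = R_th/(R_th + R_L) ≤ 0.0480, so R_th ≤ R_L · ε/(1−ε) = 1.50 kΩ × 0.0480/0.9520 = 75.6 Ω.
(Any R1, R2 with R2/(R1+R2) = 0.697 and R1‖R2 ≤ 75.6 Ω will meet the spec.)

R_th ≤ 75.6 Ω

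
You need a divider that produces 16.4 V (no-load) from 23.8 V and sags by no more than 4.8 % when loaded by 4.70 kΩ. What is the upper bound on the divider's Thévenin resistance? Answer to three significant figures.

Loading drop = R_th/(R_th + R_L) ≤ 0.0480, so R_th ≤ R_L · ε/(1−ε) = 4.70 kΩ × 0.0480/0.9520 = 237 Ω.
(Any R1, R2 with R2/(R1+R2) = 0.689 and R1‖R2 ≤ 237 Ω will meet the spec.)

R_th ≤ 237 Ω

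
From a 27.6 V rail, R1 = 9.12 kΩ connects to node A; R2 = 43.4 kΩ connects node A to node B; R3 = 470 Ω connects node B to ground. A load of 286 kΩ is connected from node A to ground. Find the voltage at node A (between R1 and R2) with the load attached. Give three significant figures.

V ≈ 22.3 V

Below node A the series string R2+R3 = 43870 Ω sits in parallel with the 286000 Ω load: 38040 Ω.
V_A = 27.6 × 38040/(9120 + 38040) = 22.3 V.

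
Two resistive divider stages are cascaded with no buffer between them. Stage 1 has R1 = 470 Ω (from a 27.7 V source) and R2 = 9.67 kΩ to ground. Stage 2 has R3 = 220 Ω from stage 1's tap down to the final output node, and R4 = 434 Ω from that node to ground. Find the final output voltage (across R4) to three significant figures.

Stage 2 presents R3+R4 = 654.0 Ω as a load on stage 1's tap.
Stage 1's lower leg becomes R2‖(R3+R4) = 612.6 Ω, so V_mid = 27.7 × 612.6/1083 = 15.67 V.
Stage 2 is itself unloaded: V_out = V_mid × R4/(R3+R4) = 15.67 × 434/654.0 = 10.4 V.

V_out ≈ 10.4 V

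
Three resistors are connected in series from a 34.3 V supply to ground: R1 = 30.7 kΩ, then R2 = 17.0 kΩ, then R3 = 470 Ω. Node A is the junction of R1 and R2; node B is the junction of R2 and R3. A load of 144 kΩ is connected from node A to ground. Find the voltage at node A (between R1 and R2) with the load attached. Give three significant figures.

Below node A the series string R2+R3 = 17470 Ω sits in parallel with the 144000 Ω load: 15580 Ω.
V_A = 34.3 × 15580/(30700 + 15580) = 11.5 V.

V ≈ 11.5 V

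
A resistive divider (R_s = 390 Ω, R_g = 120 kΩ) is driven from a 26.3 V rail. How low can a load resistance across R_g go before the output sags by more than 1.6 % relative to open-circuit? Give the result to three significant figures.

Output resistance R_th = R_s‖R_g = (390 × 120000)/120400 = 388.7 Ω.
The fractional drop is R_th/(R_th + R_L); requiring this ≤ 0.0160 gives R_L ≥ R_th(1/0.0160 − 1) = 388.7 × 61.50 = 23.9 kΩ.

R_L(min) ≈ 23.9 kΩ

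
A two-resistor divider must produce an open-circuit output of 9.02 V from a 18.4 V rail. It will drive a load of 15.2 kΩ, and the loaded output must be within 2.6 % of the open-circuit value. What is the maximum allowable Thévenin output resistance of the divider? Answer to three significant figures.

R_th ≤ 406 Ω

Loading drop = R_th/(R_th + R_L) ≤ 0.0260, so R_th ≤ R_L · ε/(1−ε) = 15.2 kΩ × 0.0260/0.9740 = 406 Ω.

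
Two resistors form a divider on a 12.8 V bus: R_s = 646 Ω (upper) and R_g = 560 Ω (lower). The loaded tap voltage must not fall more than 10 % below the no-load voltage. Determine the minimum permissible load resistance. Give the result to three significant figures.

R_L(min) ≈ 2.70 kΩ

Output resistance R_th = R_s‖R_g = (646 × 560)/1206 = 300.0 Ω.
The fractional drop is R_th/(R_th + R_L); requiring this ≤ 0.100 gives R_L ≥ R_th(1/0.100 − 1) = 300.0 × 9.000 = 2.70 kΩ.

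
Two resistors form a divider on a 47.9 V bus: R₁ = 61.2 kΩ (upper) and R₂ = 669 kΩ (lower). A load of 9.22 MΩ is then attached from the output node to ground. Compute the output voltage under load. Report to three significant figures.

V_out ≈ 43.6 V

The load sits in parallel with R₂: R₂‖R_L = (669 × 9220) / (669 + 9220) = 623.7 kΩ.
V_out = 47.9 × 623.7 / (61.2 + 623.7) = 47.9 × 623.7/684.9 = 43.6 V.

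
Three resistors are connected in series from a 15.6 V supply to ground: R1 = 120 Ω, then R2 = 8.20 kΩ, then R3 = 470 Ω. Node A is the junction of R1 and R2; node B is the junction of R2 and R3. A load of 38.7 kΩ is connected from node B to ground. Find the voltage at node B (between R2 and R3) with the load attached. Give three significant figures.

At node B, R3 is in parallel with the load: R3‖R_L = 464.4 Ω.
Below node A the resistance is R2 + (R3‖R_L) = 8664 Ω, so V_A = 15.6 × 8664/8784 = 15.39 V.
Then V_B = V_A × (R3‖R_L)/(R2 + R3‖R_L) = 15.39 × 464.4/8664 = 0.825 V.

V ≈ 0.825 V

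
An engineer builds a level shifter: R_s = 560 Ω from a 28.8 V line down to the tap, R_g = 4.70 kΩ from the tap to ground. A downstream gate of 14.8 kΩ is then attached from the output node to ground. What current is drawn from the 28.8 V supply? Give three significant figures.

I ≈ 6.98 mA

R_g‖R_L = 3567 Ω, so the source sees R_s + R_g‖R_L = 4127 Ω.
I = 28.8 V / 4127 Ω = 6.98 mA.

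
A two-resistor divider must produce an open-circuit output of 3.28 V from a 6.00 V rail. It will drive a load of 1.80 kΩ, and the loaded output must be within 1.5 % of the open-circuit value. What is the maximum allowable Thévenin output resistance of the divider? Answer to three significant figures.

R_th ≤ 27.4 Ω

Loading drop = R_th/(R_th + R_L) ≤ 0.0150, so R_th ≤ R_L · ε/(1−ε) = 1.80 kΩ × 0.0150/0.9850 = 27.4 Ω.
(Any R1, R2 with R2/(R1+R2) = 0.547 and R1‖R2 ≤ 27.4 Ω will meet the spec.)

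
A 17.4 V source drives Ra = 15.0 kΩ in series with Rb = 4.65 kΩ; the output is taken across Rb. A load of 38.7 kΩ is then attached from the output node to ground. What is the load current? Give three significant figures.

Rb‖R_L = 4.151 kΩ; V_out = 17.4 × 4.151/19.15 = 3.772 V.
I_L = V_out / R_L = 3.772 / 38.7 kΩ = 0.0975 mA.

I_L ≈ 0.0975 mA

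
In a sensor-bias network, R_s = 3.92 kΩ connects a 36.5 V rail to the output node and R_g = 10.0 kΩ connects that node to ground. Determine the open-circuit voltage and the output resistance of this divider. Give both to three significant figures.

V_th is the open-circuit tap voltage: 36.5 × 10.0/(3.92 + 10.0) = 26.2 V.
With the supply zeroed, R_s and R_g appear in parallel from the tap: R_th = R_s‖R_g = (3.92 × 10.0)/13.92 = 2.82 kΩ.

V_th = 26.2 V, R_th = 2.82 kΩ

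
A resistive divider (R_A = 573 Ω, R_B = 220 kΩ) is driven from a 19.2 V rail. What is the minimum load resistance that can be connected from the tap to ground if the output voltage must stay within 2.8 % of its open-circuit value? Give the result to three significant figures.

Output resistance R_th = R_A‖R_B = (573 × 220000)/220600 = 571.5 Ω.
The fractional drop is R_th/(R_th + R_L); requiring this ≤ 0.0280 gives R_L ≥ R_th(1/0.0280 − 1) = 571.5 × 34.71 = 19.8 kΩ.

R_L(min) ≈ 19.8 kΩ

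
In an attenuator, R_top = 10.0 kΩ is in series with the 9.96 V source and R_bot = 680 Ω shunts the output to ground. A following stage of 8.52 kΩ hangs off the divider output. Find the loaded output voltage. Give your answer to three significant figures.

V_out ≈ 0.590 V

The load sits in parallel with R_bot: R_bot‖R_L = (680 × 8520) / (680 + 8520) = 629.7 Ω.
V_out = 9.96 × 629.7 / (10000 + 629.7) = 9.96 × 629.7/10630 = 0.590 V.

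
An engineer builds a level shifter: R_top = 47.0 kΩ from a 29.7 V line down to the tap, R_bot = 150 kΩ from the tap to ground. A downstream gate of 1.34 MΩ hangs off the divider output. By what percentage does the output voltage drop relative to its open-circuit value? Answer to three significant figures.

The divider's output (Thévenin) resistance is R_top‖R_bot = 35.79 kΩ.
Fractional drop under load = R_th/(R_th + R_L) = 35.79 / (35.79 + 1340) = 0.02601.
So the output falls by 2.60 %.

2.60 %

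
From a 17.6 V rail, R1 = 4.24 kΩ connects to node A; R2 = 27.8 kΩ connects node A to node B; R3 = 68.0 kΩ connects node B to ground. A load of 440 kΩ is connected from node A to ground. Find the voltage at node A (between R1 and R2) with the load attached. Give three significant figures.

V ≈ 16.7 V

Below node A the series string R2+R3 = 95.80 kΩ sits in parallel with the 440 kΩ load: 78.67 kΩ.
V_A = 17.6 × 78.67/(4.24 + 78.67) = 16.7 V.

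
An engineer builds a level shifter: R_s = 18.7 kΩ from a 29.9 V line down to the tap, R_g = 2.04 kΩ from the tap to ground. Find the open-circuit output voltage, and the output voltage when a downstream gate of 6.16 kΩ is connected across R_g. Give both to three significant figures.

Open-circuit: V = 29.9 × 2.04/(18.7 + 2.04) = 2.94 V.
With the load, R_g becomes R_g‖R_L = 1.532 kΩ, so V = 29.9 × 1.532/20.23 = 2.26 V.

Unloaded: 2.94 V; loaded: 2.26 V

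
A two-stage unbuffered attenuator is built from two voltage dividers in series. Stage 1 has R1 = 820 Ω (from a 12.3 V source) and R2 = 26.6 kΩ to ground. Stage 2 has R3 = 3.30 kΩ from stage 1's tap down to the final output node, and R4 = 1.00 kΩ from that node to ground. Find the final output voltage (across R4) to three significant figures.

V_out ≈ 2.34 V

Stage 2 presents R3+R4 = 4300 Ω as a load on stage 1's tap.
Stage 1's lower leg becomes R2‖(R3+R4) = 3702 Ω, so V_mid = 12.3 × 3702/4522 = 10.07 V.
Stage 2 is itself unloaded: V_out = V_mid × R4/(R3+R4) = 10.07 × 1000/4300 = 2.34 V.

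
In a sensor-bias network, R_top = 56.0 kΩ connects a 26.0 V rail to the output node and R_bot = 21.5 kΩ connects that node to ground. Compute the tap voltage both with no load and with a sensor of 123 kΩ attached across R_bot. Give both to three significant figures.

Unloaded: 7.21 V; loaded: 6.40 V

Open-circuit: V = 26.0 × 21.5/(56.0 + 21.5) = 7.21 V.
With the load, R_bot becomes R_bot‖R_L = 18.30 kΩ, so V = 26.0 × 18.30/74.30 = 6.40 V.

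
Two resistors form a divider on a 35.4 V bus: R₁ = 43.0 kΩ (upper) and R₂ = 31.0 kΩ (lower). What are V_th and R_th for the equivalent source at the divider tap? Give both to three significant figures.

V_th is the open-circuit tap voltage: 35.4 × 31.0/(43.0 + 31.0) = 14.8 V.
With the supply zeroed, R₁ and R₂ appear in parallel from the tap: R_th = R₁‖R₂ = (43.0 × 31.0)/74.00 = 18.0 kΩ.

V_th = 14.8 V, R_th = 18.0 kΩ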